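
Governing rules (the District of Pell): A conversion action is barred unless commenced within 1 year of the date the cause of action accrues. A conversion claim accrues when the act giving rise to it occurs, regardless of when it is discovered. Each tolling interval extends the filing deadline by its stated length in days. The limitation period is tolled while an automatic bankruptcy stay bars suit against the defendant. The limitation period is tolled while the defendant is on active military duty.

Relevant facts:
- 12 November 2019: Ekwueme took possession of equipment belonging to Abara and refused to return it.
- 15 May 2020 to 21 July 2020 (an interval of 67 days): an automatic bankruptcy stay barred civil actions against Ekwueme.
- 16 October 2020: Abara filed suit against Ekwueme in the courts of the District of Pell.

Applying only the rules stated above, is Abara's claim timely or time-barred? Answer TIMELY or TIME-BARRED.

TIMELY

The limitation period began to run on 12 November 2019.
Adding the 1 year base period to 12 November 2019 gives a deadline of 12 November 2020, before any tolling.
Because the automatic bankruptcy stay ran from 15 May 2020 to 21 July 2020, the deadline is extended by 67 days to 18 January 2021.
Filing on 16 October 2020 beat the 18 January 2021 deadline — the action is timely.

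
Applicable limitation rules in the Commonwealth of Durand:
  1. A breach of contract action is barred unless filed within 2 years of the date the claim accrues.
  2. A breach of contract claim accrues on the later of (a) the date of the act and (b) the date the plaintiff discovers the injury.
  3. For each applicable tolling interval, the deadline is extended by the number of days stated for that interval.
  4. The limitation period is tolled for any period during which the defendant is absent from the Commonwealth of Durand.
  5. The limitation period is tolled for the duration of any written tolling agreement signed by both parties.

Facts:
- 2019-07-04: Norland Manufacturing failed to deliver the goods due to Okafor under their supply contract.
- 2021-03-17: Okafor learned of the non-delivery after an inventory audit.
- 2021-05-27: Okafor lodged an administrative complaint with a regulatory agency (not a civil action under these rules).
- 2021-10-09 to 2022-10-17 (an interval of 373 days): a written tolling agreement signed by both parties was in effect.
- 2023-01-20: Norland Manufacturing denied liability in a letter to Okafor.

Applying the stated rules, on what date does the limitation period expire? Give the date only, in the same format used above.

2024-03-24

Because discovery on 2021-03-17 post-dates the 2019-07-04 act, accrual under the later-of rule falls on 2021-03-17.
Adding the 2 years base period to 2021-03-17 gives a deadline of 2023-03-17, before any tolling.
The written tolling agreement from 2021-10-09 to 2022-10-17 tolled the period for 373 days, extending the deadline to 2024-03-24.
None of the other events listed affects the running of the period under the stated rules.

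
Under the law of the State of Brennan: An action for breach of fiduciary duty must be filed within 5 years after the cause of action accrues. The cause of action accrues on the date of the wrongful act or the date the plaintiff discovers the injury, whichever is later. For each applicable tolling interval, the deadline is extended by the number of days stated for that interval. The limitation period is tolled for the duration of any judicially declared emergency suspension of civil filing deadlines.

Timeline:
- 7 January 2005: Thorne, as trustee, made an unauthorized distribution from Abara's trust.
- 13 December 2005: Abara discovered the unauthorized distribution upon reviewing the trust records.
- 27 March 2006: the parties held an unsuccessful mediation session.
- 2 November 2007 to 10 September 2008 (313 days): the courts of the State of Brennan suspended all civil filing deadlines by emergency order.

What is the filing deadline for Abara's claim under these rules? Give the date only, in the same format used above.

22 October 2011

Because discovery on 13 December 2005 post-dates the 7 January 2005 act, accrual under the later-of rule falls on 13 December 2005.
The untolled deadline — 5 years after 13 December 2005 — is 13 December 2010.
The period was tolled for 313 days by the emergency suspension of filing deadlines (2 November 2007 to 10 September 2008), pushing the deadline to 22 October 2011.
None of the other events listed affects the running of the period under the stated rules.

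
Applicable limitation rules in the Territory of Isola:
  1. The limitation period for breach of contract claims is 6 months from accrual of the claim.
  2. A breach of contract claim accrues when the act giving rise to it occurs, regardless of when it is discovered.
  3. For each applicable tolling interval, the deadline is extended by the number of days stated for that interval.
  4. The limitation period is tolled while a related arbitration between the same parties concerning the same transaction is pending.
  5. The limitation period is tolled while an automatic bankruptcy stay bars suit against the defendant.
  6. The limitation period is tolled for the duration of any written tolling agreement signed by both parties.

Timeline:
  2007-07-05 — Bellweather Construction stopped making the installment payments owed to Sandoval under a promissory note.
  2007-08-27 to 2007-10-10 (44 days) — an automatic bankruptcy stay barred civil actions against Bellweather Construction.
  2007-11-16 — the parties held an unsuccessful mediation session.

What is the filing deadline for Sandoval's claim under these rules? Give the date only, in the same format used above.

The limitation period began to run on 2007-07-05.
The untolled deadline — 6 months after 2007-07-05 — is 2008-01-05.
Because the automatic bankruptcy stay ran from 2007-08-27 to 2007-10-10, the deadline is extended by 44 days to 2008-02-18.
None of the other events listed affects the running of the period under the stated rules.

2008-02-18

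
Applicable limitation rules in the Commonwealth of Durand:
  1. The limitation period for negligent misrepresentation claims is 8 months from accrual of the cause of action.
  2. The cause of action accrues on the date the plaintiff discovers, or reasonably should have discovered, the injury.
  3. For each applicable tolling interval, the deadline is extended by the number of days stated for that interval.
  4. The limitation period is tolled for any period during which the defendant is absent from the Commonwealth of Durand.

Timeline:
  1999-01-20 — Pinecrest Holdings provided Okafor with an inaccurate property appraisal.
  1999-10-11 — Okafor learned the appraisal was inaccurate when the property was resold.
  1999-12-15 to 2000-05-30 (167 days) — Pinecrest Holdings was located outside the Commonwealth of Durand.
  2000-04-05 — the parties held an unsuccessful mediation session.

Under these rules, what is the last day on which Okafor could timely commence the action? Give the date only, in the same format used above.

Accrual is tied to discovery, so the period began on 1999-10-11 rather than on 1999-01-20 when the act occurred.
8 months from 1999-10-11 is 2000-06-11.
Because the defendant's absence from the jurisdiction ran from 1999-12-15 to 2000-05-30, the deadline is extended by 167 days to 2000-11-25.
The other events in the timeline have no effect on the limitation period under the stated rules.

2000-11-25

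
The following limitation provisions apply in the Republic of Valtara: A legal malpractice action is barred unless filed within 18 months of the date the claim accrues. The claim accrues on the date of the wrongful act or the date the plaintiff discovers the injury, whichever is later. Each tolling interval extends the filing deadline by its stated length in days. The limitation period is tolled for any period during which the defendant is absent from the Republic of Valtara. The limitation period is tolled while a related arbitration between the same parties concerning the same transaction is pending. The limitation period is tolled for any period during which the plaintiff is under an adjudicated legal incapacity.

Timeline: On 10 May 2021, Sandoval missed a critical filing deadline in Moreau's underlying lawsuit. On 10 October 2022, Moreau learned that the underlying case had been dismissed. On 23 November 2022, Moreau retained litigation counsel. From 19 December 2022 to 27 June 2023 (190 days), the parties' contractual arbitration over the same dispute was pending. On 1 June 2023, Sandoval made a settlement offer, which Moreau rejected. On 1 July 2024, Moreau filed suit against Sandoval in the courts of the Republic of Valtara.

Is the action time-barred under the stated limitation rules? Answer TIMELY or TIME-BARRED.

TIMELY

Taking the later of the act (10 May 2021) and discovery (10 October 2022), the claim accrued on 10 October 2022.
Adding the 18 months base period to 10 October 2022 gives a deadline of 10 April 2024, before any tolling.
The pending related arbitration from 19 December 2022 to 27 June 2023 tolled the period for 190 days, extending the deadline to 17 October 2024.
The other events in the timeline have no effect on the limitation period under the stated rules.
Filing on 1 July 2024 beat the 17 October 2024 deadline — the action is timely.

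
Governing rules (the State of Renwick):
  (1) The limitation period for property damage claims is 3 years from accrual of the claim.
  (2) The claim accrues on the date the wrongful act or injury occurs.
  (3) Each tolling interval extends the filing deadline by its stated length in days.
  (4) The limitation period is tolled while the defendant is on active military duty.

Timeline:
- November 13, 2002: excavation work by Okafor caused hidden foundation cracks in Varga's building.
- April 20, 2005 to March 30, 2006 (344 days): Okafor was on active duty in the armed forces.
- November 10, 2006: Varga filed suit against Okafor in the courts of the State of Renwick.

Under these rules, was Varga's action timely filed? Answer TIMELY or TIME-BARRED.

TIME-BARRED

The claim accrued on November 13, 2002, when the wrongful act occurred.
The untolled deadline — 3 years after November 13, 2002 — is November 13, 2005.
The period was tolled for 344 days by the defendant's active military service (April 20, 2005 to March 30, 2006), pushing the deadline to October 23, 2006.
The November 10, 2006 filing falls after the October 23, 2006 deadline; the claim is time-barred.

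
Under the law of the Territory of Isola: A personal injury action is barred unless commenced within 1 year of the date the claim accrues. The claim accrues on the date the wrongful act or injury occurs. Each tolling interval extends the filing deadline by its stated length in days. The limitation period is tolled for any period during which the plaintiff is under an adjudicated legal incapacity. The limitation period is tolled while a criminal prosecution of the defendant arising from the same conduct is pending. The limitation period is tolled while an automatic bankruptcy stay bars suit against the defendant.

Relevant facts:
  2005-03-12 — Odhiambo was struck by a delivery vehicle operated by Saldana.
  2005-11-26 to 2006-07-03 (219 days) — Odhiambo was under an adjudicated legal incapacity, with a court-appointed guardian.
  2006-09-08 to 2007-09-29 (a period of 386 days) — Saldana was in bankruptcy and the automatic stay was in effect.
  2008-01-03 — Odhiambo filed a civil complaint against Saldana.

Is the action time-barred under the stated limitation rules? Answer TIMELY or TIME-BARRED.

TIME-BARRED

The limitation period began to run on 2005-03-12.
1 year from 2005-03-12 is 2006-03-12.
The period was tolled for 219 days by the plaintiff's legal incapacity (2005-11-26 to 2006-07-03), pushing the deadline to 2006-10-17.
The period was tolled for 386 days by the automatic bankruptcy stay (2006-09-08 to 2007-09-29), pushing the deadline to 2007-11-07.
Filing on 2008-01-03 missed the 2007-11-07 deadline — the action is time-barred.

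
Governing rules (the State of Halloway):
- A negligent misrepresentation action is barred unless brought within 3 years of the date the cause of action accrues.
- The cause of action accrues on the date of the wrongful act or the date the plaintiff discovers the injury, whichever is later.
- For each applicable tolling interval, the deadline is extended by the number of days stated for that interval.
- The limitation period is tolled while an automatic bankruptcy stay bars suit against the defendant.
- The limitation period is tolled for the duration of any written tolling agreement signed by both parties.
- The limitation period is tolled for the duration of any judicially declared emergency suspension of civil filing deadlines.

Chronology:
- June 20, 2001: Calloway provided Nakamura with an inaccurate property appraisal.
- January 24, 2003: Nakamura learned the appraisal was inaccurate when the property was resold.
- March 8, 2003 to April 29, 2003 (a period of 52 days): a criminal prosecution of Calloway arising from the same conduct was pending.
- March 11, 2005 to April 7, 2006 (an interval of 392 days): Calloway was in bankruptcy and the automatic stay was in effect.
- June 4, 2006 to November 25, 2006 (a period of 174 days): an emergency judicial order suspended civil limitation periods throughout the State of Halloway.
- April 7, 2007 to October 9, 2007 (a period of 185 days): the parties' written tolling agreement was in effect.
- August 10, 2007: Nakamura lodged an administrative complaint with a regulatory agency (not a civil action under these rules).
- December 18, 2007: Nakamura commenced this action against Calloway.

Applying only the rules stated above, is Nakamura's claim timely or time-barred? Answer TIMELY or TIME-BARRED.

Taking the later of the act (June 20, 2001) and discovery (January 24, 2003), the claim accrued on January 24, 2003.
Adding the 3 years base period to January 24, 2003 gives a deadline of January 24, 2006, before any tolling.
The period was tolled for 392 days by the automatic bankruptcy stay (March 11, 2005 to April 7, 2006), pushing the deadline to February 20, 2007.
The emergency suspension of filing deadlines from June 4, 2006 to November 25, 2006 tolled the period for 174 days, extending the deadline to August 13, 2007.
Because the written tolling agreement ran from April 7, 2007 to October 9, 2007, the deadline is extended by 185 days to February 14, 2008.
Although a criminal prosecution ran from March 8, 2003 to April 29, 2003, the stated rules do not make that a tolling event, so it is disregarded.
None of the other events listed affects the running of the period under the stated rules.
The December 18, 2007 filing precedes the February 14, 2008 deadline; the claim is timely.

TIMELY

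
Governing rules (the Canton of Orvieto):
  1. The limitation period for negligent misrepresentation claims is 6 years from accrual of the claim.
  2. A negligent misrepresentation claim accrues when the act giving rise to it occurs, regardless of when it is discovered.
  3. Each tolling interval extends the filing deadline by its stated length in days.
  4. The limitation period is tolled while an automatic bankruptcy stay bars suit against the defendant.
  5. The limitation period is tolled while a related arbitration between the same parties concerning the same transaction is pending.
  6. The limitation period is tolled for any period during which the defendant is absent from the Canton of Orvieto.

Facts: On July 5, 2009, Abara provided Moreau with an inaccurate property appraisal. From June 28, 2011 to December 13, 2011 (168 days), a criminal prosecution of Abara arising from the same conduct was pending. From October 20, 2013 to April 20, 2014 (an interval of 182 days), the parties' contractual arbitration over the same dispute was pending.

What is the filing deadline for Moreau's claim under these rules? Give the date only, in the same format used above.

The claim accrued on July 5, 2009, the date of the act.
Adding the 6 years base period to July 5, 2009 gives a deadline of July 5, 2015, before any tolling.
The period was tolled for 182 days by the pending related arbitration (October 20, 2013 to April 20, 2014), pushing the deadline to January 3, 2016.
The pending criminal prosecution from June 28, 2011 to December 13, 2011 does not toll the period, because no stated rule makes a criminal prosecution a tolling event.

January 3, 2016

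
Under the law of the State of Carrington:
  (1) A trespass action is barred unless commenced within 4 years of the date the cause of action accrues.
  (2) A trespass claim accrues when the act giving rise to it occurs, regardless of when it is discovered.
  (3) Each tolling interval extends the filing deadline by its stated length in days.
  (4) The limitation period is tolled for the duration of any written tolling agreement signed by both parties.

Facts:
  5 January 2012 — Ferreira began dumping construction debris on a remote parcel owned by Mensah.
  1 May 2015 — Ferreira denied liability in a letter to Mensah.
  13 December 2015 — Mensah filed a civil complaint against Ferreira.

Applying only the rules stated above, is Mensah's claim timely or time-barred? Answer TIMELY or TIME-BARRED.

TIMELY

The cause of action accrued on 5 January 2012, the date of the act.
4 years from 5 January 2012 is 5 January 2016.
The other events in the timeline have no effect on the limitation period under the stated rules.
Filing on 13 December 2015 beat the 5 January 2016 deadline — the action is timely.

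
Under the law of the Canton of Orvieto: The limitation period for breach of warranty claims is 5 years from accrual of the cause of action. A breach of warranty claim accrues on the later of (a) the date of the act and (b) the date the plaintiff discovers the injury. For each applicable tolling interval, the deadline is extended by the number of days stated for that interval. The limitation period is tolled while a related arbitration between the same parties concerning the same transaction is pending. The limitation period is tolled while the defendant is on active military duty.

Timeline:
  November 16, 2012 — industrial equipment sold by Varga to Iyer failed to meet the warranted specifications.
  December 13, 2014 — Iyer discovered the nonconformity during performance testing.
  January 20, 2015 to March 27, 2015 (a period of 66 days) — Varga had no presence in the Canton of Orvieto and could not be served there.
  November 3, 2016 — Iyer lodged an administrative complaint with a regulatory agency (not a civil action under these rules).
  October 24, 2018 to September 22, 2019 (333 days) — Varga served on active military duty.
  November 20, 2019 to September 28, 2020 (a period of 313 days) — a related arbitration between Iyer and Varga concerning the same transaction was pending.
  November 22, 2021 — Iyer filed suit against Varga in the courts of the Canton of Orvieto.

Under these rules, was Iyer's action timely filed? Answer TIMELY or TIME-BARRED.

Taking the later of the act (November 16, 2012) and discovery (December 13, 2014), the claim accrued on December 13, 2014.
The untolled deadline — 5 years after December 13, 2014 — is December 13, 2019.
The period was tolled for 333 days by the defendant's active military service (October 24, 2018 to September 22, 2019), pushing the deadline to November 10, 2020.
The pending related arbitration from November 20, 2019 to September 28, 2020 tolled the period for 313 days, extending the deadline to September 19, 2021.
Although the defendant's absence ran from January 20, 2015 to March 27, 2015, the stated rules do not make that a tolling event, so it is disregarded.
The other events in the timeline have no effect on the limitation period under the stated rules.
Filing on November 22, 2021 missed the September 19, 2021 deadline — the action is time-barred.

TIME-BARRED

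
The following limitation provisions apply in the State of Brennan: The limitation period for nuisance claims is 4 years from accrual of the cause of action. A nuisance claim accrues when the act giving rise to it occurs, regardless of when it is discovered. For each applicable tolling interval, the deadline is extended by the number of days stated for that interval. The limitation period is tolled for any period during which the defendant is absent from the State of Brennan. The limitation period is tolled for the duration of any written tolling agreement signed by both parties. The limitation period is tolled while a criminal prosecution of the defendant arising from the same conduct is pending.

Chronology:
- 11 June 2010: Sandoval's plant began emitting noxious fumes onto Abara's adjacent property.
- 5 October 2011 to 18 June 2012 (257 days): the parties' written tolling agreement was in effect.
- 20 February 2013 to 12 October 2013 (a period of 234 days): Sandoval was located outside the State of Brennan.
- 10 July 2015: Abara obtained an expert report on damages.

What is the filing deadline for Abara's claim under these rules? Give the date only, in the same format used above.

15 October 2015

The claim accrued on 11 June 2010, when the wrongful act occurred.
Adding the 4 years base period to 11 June 2010 gives a deadline of 11 June 2014, before any tolling.
Because the written tolling agreement ran from 5 October 2011 to 18 June 2012, the deadline is extended by 257 days to 23 February 2015.
Because the defendant's absence from the jurisdiction ran from 20 February 2013 to 12 October 2013, the deadline is extended by 234 days to 15 October 2015.
The other events in the timeline have no effect on the limitation period under the stated rules.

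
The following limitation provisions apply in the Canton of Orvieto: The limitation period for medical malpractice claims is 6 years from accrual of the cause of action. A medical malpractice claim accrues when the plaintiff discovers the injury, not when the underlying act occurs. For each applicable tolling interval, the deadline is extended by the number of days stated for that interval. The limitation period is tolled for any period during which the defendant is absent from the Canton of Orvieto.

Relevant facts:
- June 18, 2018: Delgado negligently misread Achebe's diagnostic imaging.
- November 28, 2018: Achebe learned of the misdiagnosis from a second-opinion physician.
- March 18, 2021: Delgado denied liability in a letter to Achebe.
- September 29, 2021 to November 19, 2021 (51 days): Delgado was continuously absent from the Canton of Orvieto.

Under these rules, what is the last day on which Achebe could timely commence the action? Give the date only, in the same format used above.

Accrual is tied to discovery, so the period began on November 28, 2018 rather than on June 18, 2018 when the act occurred.
6 years from November 28, 2018 is November 28, 2024.
The defendant's absence from the jurisdiction from September 29, 2021 to November 19, 2021 tolled the period for 51 days, extending the deadline to January 18, 2025.
The other events in the timeline have no effect on the limitation period under the stated rules.

January 18, 2025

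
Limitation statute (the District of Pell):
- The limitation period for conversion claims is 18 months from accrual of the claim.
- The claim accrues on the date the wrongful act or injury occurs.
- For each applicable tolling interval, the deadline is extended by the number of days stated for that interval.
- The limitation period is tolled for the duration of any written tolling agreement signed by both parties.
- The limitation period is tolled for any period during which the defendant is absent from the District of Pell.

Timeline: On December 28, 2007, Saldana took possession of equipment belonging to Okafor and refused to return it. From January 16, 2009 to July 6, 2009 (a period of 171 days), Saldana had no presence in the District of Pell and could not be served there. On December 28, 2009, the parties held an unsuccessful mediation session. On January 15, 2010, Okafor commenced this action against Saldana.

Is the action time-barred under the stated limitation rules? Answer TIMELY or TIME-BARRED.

The limitation period began to run on December 28, 2007.
18 months from December 28, 2007 is June 28, 2009.
Because the defendant's absence from the jurisdiction ran from January 16, 2009 to July 6, 2009, the deadline is extended by 171 days to December 16, 2009.
None of the other events listed affects the running of the period under the stated rules.
The January 15, 2010 filing falls after the December 16, 2009 deadline; the claim is time-barred.

TIME-BARRED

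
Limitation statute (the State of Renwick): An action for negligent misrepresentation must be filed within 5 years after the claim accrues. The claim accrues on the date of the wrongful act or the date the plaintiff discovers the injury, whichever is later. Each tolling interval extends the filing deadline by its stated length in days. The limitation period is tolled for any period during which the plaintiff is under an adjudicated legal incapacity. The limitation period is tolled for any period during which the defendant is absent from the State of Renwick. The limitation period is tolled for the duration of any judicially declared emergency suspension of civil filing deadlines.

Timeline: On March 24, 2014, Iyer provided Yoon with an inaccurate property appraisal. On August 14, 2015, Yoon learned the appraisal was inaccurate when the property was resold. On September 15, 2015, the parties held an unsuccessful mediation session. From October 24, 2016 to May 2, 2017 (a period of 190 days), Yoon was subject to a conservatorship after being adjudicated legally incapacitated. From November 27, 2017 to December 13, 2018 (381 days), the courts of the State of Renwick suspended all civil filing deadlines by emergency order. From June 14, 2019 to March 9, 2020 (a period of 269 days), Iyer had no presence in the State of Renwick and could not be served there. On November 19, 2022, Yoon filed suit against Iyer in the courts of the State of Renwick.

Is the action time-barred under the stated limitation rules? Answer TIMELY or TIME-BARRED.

Because discovery on August 14, 2015 post-dates the March 24, 2014 act, accrual under the later-of rule falls on August 14, 2015.
Adding the 5 years base period to August 14, 2015 gives a deadline of August 14, 2020, before any tolling.
The period was tolled for 190 days by the plaintiff's legal incapacity (October 24, 2016 to May 2, 2017), pushing the deadline to February 20, 2021.
Because the emergency suspension of filing deadlines ran from November 27, 2017 to December 13, 2018, the deadline is extended by 381 days to March 8, 2022.
The defendant's absence from the jurisdiction from June 14, 2019 to March 9, 2020 tolled the period for 269 days, extending the deadline to December 2, 2022.
Nothing else in the chronology tolls or restarts the period.
Filing on November 19, 2022 beat the December 2, 2022 deadline — the action is timely.

TIMELY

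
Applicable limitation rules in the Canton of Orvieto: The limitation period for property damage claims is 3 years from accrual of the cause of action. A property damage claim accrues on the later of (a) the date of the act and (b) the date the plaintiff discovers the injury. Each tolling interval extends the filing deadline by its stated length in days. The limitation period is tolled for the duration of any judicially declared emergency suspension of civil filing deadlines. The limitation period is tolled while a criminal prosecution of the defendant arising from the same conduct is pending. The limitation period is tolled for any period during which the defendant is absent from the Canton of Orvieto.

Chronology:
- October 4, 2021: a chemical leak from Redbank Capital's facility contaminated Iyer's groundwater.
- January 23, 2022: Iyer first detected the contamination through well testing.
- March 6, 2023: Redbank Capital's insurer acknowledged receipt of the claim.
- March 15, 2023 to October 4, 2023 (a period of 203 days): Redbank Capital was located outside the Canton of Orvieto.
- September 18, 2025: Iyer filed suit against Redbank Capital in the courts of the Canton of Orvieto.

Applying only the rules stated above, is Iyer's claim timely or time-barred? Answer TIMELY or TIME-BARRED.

Taking the later of the act (October 4, 2021) and discovery (January 23, 2022), the claim accrued on January 23, 2022.
Adding the 3 years base period to January 23, 2022 gives a deadline of January 23, 2025, before any tolling.
The defendant's absence from the jurisdiction from March 15, 2023 to October 4, 2023 tolled the period for 203 days, extending the deadline to August 14, 2025.
None of the other events listed affects the running of the period under the stated rules.
Filing on September 18, 2025 missed the August 14, 2025 deadline — the action is time-barred.

TIME-BARRED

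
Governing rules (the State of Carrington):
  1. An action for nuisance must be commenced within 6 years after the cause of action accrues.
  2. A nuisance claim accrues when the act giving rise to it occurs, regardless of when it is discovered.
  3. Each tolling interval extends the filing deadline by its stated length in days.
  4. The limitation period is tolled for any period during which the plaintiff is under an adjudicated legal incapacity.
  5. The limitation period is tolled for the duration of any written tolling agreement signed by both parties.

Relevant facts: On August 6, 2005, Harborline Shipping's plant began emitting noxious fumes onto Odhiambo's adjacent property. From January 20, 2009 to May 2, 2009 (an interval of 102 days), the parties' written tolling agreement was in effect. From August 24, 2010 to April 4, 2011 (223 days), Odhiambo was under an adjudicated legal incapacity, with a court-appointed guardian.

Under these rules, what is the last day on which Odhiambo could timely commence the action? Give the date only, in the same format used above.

June 26, 2012

The cause of action accrued on August 6, 2005, the date of the act.
The untolled deadline — 6 years after August 6, 2005 — is August 6, 2011.
The period was tolled for 102 days by the written tolling agreement (January 20, 2009 to May 2, 2009), pushing the deadline to November 16, 2011.
The plaintiff's legal incapacity from August 24, 2010 to April 4, 2011 tolled the period for 223 days, extending the deadline to June 26, 2012.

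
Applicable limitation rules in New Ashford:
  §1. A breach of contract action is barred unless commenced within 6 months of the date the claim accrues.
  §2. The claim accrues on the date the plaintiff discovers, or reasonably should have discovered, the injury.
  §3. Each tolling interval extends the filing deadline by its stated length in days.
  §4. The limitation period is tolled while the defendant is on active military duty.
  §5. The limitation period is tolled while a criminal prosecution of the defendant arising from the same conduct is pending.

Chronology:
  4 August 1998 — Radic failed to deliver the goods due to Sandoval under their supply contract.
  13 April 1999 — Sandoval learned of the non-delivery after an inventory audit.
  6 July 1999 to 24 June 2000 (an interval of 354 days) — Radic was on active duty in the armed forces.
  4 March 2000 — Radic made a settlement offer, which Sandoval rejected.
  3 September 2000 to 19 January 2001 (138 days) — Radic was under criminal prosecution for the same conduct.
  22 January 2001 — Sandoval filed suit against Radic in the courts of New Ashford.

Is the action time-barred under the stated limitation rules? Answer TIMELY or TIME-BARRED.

The claim did not accrue until Sandoval discovered the injury on 13 April 1999; the 4 August 1998 act date does not start the clock under the stated rule.
Adding the 6 months base period to 13 April 1999 gives a deadline of 13 October 1999, before any tolling.
Because the defendant's active military service ran from 6 July 1999 to 24 June 2000, the deadline is extended by 354 days to 1 October 2000.
The period was tolled for 138 days by the pending criminal prosecution (3 September 2000 to 19 January 2001), pushing the deadline to 16 February 2001.
None of the other events listed affects the running of the period under the stated rules.
The 22 January 2001 filing precedes the 16 February 2001 deadline; the claim is timely.

TIMELY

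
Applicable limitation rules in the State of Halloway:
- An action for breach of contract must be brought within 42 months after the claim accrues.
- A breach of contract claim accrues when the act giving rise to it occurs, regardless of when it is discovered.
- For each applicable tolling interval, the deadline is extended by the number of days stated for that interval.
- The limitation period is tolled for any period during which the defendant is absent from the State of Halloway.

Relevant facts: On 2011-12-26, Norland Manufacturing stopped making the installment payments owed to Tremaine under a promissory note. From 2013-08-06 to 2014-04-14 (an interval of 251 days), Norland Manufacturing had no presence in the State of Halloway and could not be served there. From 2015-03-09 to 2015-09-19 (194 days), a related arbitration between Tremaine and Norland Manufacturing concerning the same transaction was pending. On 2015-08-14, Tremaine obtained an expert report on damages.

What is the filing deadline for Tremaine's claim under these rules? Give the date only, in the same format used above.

2016-03-03

The claim accrued on 2011-12-26, the date of the act.
42 months from 2011-12-26 is 2015-06-26.
The period was tolled for 251 days by the defendant's absence from the jurisdiction (2013-08-06 to 2014-04-14), pushing the deadline to 2016-03-03.
The pending related arbitration from 2015-03-09 to 2015-09-19 does not toll the period, because no stated rule makes a pending arbitration a tolling event.
Nothing else in the chronology tolls or restarts the period.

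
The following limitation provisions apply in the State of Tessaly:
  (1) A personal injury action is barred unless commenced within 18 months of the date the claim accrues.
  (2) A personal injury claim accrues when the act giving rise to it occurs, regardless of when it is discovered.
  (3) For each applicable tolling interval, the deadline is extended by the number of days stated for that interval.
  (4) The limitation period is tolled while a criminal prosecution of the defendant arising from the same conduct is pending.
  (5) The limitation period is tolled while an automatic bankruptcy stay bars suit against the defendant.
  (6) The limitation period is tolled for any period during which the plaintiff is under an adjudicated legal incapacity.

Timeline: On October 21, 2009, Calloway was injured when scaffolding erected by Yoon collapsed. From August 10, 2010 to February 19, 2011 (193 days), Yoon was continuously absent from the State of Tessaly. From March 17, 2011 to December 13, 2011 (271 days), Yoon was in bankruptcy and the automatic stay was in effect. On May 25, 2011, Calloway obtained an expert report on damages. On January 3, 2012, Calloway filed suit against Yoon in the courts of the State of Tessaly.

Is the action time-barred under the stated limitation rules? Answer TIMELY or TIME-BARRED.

TIMELY

The claim accrued on October 21, 2009, the date of the act.
The untolled deadline — 18 months after October 21, 2009 — is April 21, 2011.
Because the automatic bankruptcy stay ran from March 17, 2011 to December 13, 2011, the deadline is extended by 271 days to January 17, 2012.
Although the defendant's absence ran from August 10, 2010 to February 19, 2011, the stated rules do not make that a tolling event, so it is disregarded.
The other events in the timeline have no effect on the limitation period under the stated rules.
Filing on January 3, 2012 beat the January 17, 2012 deadline — the action is timely.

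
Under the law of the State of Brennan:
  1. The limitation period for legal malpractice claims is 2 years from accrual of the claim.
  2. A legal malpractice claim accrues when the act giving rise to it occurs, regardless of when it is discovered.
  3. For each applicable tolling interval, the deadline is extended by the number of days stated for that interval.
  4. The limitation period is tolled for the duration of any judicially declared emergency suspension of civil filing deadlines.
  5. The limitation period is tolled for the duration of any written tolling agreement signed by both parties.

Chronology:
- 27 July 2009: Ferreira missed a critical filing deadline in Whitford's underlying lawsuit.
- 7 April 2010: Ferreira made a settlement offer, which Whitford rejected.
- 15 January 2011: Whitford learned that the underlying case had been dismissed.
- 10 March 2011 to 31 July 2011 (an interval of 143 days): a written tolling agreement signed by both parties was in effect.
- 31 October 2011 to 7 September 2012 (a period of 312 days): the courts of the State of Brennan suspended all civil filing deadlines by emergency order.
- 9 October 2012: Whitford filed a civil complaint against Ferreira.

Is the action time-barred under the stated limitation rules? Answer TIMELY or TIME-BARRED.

TIMELY

The claim accrued on 27 July 2009, when the wrongful act occurred; under the stated occurrence rule the 15 January 2011 discovery does not delay accrual.
Adding the 2 years base period to 27 July 2009 gives a deadline of 27 July 2011, before any tolling.
The written tolling agreement from 10 March 2011 to 31 July 2011 tolled the period for 143 days, extending the deadline to 17 December 2011.
The emergency suspension of filing deadlines from 31 October 2011 to 7 September 2012 tolled the period for 312 days, extending the deadline to 24 October 2012.
The other events in the timeline have no effect on the limitation period under the stated rules.
The 9 October 2012 filing precedes the 24 October 2012 deadline; the claim is timely.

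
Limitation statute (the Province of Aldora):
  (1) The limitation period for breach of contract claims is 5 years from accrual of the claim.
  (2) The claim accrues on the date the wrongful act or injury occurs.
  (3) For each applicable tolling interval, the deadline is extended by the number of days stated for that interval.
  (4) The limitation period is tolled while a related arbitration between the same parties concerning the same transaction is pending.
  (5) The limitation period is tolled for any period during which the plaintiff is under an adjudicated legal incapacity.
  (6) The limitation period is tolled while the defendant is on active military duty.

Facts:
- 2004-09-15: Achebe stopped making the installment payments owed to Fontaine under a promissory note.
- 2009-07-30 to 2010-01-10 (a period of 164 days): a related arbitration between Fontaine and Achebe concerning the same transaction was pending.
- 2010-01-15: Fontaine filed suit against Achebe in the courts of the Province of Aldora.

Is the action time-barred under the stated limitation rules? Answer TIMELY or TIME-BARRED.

The claim accrued on 2004-09-15, when the wrongful act occurred.
The untolled deadline — 5 years after 2004-09-15 — is 2009-09-15.
Because the pending related arbitration ran from 2009-07-30 to 2010-01-10, the deadline is extended by 164 days to 2010-02-26.
Filing on 2010-01-15 beat the 2010-02-26 deadline — the action is timely.

TIMELY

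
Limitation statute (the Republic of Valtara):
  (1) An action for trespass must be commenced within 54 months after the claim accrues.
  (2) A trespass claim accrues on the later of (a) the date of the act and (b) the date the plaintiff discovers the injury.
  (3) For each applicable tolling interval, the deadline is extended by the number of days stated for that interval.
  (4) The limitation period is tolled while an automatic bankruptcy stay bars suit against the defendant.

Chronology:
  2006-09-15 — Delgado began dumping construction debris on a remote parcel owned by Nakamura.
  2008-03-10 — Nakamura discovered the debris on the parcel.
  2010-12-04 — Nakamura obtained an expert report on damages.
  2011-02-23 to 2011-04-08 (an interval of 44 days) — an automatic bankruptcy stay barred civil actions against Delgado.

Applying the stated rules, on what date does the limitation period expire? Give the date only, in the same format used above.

The claim accrued on 2008-03-10 — the later of the 2006-09-15 act and the 2008-03-10 discovery.
54 months from 2008-03-10 is 2012-09-10.
Because the automatic bankruptcy stay ran from 2011-02-23 to 2011-04-08, the deadline is extended by 44 days to 2012-10-24.
None of the other events listed affects the running of the period under the stated rules.

2012-10-24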